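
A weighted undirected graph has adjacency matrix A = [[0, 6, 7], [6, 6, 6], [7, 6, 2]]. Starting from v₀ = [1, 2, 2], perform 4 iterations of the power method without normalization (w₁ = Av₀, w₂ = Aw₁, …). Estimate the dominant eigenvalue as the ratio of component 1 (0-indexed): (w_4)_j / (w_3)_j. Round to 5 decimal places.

λ ≈ 15.60507

w1 = Av₀ = (26, 30, 23)
w2 = Aw1 = (341, 474, 408)
w3 = Aw2 = (5700, 7338, 6047)
w4 = Aw3 = (86357, 114510, 96022)
Ratio at component: 114510 / 7338 = 15.60507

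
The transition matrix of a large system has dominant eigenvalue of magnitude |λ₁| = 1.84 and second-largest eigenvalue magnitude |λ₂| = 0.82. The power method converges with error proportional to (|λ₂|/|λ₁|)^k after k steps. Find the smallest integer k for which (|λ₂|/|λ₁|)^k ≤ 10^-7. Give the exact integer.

20

|λ₂/λ₁| = 0.82/1.84 = 0.44565
Need k ≥ ln(10^-7) / ln(0.44565) = -16.1181 / -0.8082 ≈ 19.943
Smallest integer k satisfying the bound: 20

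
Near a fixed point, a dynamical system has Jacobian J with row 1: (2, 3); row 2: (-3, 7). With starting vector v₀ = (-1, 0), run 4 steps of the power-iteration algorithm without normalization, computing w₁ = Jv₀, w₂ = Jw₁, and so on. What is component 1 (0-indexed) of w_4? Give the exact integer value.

w1 = Jv₀ = (2·(-1) + 3·0; (-3)·(-1) + 7·0) = (-2, 3)
w2 = Jw1 = (2·(-2) + 3·3; (-3)·(-2) + 7·3) = (5, 27)
w3 = Jw2 = (91, 174)
w4 = Jw3 = (704, 945)
The requested component of w4 is 945.

945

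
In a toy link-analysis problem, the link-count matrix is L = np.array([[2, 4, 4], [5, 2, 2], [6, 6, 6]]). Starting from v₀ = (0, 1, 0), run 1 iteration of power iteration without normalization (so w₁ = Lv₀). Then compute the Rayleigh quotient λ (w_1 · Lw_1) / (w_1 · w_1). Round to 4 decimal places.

λ ≈ 11.8571

w1 = Lv₀ = (2·0 + 4·1 + 4·0; 5·0 + 2·1 + 2·0; 6·0 + 6·1 + 6·0) = (4, 2, 6)
Lw1 = (40, 36, 72)
w1·Lw1 = 4·40 + 2·36 + 6·72 = 664; w1·w1 = 4·4 + 2·2 + 6·6 = 56
λ ≈ 664/56 = 11.8571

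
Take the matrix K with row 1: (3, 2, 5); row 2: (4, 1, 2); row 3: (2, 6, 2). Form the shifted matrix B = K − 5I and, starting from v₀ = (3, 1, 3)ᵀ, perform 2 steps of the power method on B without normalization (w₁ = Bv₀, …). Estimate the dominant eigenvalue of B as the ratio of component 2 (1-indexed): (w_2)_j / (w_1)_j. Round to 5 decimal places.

-0.42857

B = K − 5I has rows (-2, 2, 5); (4, -4, 2); (2, 6, -3)
w1 = Bv₀ = ((-2)·3 + 2·1 + 5·3; 4·3 + (-4)·1 + 2·3; 2·3 + 6·1 + (-3)·3) = (11, 14, 3)
w2 = Bw1 = ((-2)·11 + 2·14 + 5·3; 4·11 + (-4)·14 + 2·3; 2·11 + 6·14 + (-3)·3) = (21, -6, 97)
Ratio: -6/14 = -0.42857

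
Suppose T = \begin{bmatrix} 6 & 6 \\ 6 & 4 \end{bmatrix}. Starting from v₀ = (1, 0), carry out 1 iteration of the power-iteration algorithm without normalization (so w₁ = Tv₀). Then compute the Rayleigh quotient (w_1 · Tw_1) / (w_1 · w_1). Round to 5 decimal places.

w1 = Tv₀ = (6·1 + 6·0; 6·1 + 4·0) = (6, 6)
Tw1 = (72, 60)
w1·Tw1 = 6·72 + 6·60 = 792; w1·w1 = 6·6 + 6·6 = 72
λ ≈ 792/72 = 11.00000

λ ≈ 11.00000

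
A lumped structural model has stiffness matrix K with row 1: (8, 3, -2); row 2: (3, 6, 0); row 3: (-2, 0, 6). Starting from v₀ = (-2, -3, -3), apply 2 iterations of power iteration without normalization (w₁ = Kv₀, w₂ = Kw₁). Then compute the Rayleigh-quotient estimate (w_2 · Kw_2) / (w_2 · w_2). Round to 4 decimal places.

λ ≈ 9.4244

w1 = Kv₀ = (-19, -24, -14)
w2 = Kw1 = (-196, -201, -46)
Kw2 = (-2079, -1794, 116)
w2·Kw2 = (-196)·(-2079) + (-201)·(-1794) + (-46)·116 = 762742; w2·w2 = (-196)·(-196) + (-201)·(-201) + (-46)·(-46) = 80933
λ ≈ 762742/80933 = 9.4244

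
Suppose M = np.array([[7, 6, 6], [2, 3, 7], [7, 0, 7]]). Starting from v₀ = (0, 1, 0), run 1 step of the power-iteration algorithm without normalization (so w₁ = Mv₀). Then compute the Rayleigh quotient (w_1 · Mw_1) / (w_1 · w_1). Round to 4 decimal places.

w1 = Mv₀ = (7·0 + 6·1 + 6·0; 2·0 + 3·1 + 7·0; 7·0 + 0·1 + 7·0) = (6, 3, 0)
Mw1 = (60, 21, 42)
w1·Mw1 = 6·60 + 3·21 + 0·42 = 423; w1·w1 = 6·6 + 3·3 + 0·0 = 45
λ ≈ 423/45 = 9.4000

9.4000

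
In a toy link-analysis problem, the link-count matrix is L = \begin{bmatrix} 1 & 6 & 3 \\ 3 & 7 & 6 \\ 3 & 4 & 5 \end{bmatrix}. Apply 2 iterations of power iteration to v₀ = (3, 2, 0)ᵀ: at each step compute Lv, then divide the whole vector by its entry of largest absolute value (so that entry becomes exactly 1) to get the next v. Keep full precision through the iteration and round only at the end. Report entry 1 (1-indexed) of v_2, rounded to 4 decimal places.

0.6623

Lv0 = (15.00000, 23.00000, 17.00000); divide by 23.00000 → v1 = (0.65217, 1.00000, 0.73913)
Lv1 = (8.86957, 13.39130, 9.65217); divide by 13.39130 → v2 = (0.66234, 1.00000, 0.72078)
Requested entry of v2: 204/308 = 0.6623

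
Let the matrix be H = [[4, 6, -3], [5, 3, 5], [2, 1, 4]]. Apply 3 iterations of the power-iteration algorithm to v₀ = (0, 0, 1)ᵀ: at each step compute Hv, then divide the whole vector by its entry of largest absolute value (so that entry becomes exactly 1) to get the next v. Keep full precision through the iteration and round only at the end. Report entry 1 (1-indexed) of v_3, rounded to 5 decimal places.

Hv0 = (-3.000000, 5.000000, 4.000000); divide by 5.000000 → v1 = (-0.600000, 1.000000, 0.800000)
Hv1 = (1.200000, 4.000000, 3.000000); divide by 4.000000 → v2 = (0.300000, 1.000000, 0.750000)
Hv2 = (4.950000, 8.250000, 4.600000); divide by 8.250000 → v3 = (0.600000, 1.000000, 0.557576)
Requested entry of v3: 99/165 = 0.60000

0.60000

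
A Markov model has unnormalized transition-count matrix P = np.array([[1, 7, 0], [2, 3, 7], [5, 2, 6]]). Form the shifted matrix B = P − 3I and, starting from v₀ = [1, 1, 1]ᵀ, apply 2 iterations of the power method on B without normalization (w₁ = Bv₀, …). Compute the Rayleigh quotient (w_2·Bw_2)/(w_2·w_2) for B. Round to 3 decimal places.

B = P − 3I has rows (-2, 7, 0); (2, 0, 7); (5, 2, 3)
w1 = Bv₀ = (5, 9, 10)
w2 = Bw1 = (53, 80, 73)
Bw2 = (454, 617, 644)
w2·Bw2 = 120434; w2·w2 = 14538; μ ≈ 120434/14538 = 8.284

8.284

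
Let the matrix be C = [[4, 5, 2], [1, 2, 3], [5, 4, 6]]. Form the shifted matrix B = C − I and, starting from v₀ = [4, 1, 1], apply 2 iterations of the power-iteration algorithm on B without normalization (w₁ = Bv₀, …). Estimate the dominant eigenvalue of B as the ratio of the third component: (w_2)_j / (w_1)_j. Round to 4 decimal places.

B = C − I has rows (3, 5, 2); (1, 1, 3); (5, 4, 5)
w1 = Bv₀ = (3·4 + 5·1 + 2·1; 1·4 + 1·1 + 3·1; 5·4 + 4·1 + 5·1) = (19, 8, 29)
w2 = Bw1 = (3·19 + 5·8 + 2·29; 1·19 + 1·8 + 3·29; 5·19 + 4·8 + 5·29) = (155, 114, 272)
Ratio: 272/29 = 9.3793

μ ≈ 9.3793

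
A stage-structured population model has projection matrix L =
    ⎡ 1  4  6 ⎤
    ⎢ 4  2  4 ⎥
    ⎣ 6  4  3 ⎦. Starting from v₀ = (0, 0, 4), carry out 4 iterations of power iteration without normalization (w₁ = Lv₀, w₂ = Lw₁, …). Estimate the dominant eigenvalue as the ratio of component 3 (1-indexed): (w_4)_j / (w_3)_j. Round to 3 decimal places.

12.115

w1 = Lv₀ = (24, 16, 12)
w2 = Lw1 = (160, 176, 244)
w3 = Lw2 = (2328, 1968, 2396)
w4 = Lw3 = (24576, 22832, 29028)
Ratio at component: 29028 / 2396 = 12.115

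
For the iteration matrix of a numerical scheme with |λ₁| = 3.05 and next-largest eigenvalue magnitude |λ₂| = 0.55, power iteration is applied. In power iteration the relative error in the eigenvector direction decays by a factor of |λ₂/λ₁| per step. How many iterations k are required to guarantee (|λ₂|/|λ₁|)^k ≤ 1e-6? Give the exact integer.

9

|λ₂/λ₁| = 0.55/3.05 = 0.18033
Need k ≥ ln(1e-6) / ln(0.18033) = -13.8155 / -1.7130 ≈ 8.065
Smallest integer k satisfying the bound: 9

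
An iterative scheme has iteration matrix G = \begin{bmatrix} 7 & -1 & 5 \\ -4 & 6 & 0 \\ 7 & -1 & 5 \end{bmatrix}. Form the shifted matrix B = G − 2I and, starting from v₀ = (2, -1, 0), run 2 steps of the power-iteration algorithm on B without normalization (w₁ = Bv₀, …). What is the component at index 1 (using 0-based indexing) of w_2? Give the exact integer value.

-92

B = G − 2I has rows (5, -1, 5); (-4, 4, 0); (7, -1, 3)
w1 = Bv₀ = (5·2 + (-1)·(-1) + 5·0; (-4)·2 + 4·(-1) + 0·0; 7·2 + (-1)·(-1) + 3·0) = (11, -12, 15)
w2 = Bw1 = (5·11 + (-1)·(-12) + 5·15; (-4)·11 + 4·(-12) + 0·15; 7·11 + (-1)·(-12) + 3·15) = (142, -92, 134)
Requested component of w2: -92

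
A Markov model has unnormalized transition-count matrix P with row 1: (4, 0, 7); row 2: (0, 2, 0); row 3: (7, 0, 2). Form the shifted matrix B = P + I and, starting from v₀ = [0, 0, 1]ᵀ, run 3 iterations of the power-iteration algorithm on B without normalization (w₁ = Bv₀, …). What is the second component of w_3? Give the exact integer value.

B = P + I has rows (5, 0, 7); (0, 3, 0); (7, 0, 3)
w1 = Bv₀ = (7, 0, 3)
w2 = Bw1 = (56, 0, 58)
w3 = Bw2 = (686, 0, 566)
Requested component of w3: 0

0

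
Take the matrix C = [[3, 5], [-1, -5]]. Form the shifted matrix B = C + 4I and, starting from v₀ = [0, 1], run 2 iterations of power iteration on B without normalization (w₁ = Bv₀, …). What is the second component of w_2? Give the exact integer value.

-4

B = C + 4I has rows (7, 5); (-1, -1)
w1 = Bv₀ = (7·0 + 5·1; (-1)·0 + (-1)·1) = (5, -1)
w2 = Bw1 = (7·5 + 5·(-1); (-1)·5 + (-1)·(-1)) = (30, -4)
Requested component of w2: -4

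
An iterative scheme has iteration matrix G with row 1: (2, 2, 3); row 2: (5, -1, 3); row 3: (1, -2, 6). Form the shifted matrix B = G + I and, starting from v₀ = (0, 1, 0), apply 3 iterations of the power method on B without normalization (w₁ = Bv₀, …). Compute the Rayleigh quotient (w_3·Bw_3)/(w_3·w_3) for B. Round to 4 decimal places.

μ ≈ 7.8027

B = G + I has rows (3, 2, 3); (5, 0, 3); (1, -2, 7)
w1 = Bv₀ = (3·0 + 2·1 + 3·0; 5·0 + 0·1 + 3·0; 1·0 + (-2)·1 + 7·0) = (2, 0, -2)
w2 = Bw1 = (3·2 + 2·0 + 3·(-2); 5·2 + 0·0 + 3·(-2); 1·2 + (-2)·0 + 7·(-2)) = (0, 4, -12)
w3 = Bw2 = (-28, -36, -92)
Bw3 = (-432, -416, -600)
w3·Bw3 = 82272; w3·w3 = 10544; μ ≈ 82272/10544 = 7.8027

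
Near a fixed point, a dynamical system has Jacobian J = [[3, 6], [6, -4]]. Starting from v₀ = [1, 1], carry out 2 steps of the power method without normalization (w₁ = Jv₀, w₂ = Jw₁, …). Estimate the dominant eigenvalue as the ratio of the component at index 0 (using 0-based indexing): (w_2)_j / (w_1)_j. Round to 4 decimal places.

w1 = Jv₀ = (9, 2)
w2 = Jw1 = (39, 46)
Ratio at component: 39 / 9 = 4.3333

4.3333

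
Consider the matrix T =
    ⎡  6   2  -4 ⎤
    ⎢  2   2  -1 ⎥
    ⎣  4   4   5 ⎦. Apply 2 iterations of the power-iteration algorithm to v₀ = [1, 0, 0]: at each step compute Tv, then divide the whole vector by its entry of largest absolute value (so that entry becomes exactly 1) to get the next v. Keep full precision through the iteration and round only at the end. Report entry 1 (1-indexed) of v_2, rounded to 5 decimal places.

0.46154

Tv0 = (6.000000, 2.000000, 4.000000); divide by 6.000000 → v1 = (1.000000, 0.333333, 0.666667)
Tv1 = (4.000000, 2.000000, 8.666667); divide by 8.666667 → v2 = (0.461538, 0.230769, 1.000000)
Requested entry of v2: 24/52 = 0.46154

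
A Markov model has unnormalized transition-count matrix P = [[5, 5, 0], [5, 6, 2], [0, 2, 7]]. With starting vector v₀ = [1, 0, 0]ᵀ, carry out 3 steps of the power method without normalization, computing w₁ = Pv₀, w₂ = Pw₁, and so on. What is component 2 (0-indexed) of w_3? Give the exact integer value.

w1 = Pv₀ = (5·1 + 5·0 + 0·0; 5·1 + 6·0 + 2·0; 0·1 + 2·0 + 7·0) = (5, 5, 0)
w2 = Pw1 = (5·5 + 5·5 + 0·0; 5·5 + 6·5 + 2·0; 0·5 + 2·5 + 7·0) = (50, 55, 10)
w3 = Pw2 = (525, 600, 180)
The requested component of w3 is 180.

180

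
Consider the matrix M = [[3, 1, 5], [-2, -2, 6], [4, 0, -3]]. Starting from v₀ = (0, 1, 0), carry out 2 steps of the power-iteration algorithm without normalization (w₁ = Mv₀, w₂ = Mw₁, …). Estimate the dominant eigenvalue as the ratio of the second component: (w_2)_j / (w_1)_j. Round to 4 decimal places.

λ ≈ -1.0000

w1 = Mv₀ = (3·0 + 1·1 + 5·0; (-2)·0 + (-2)·1 + 6·0; 4·0 + 0·1 + (-3)·0) = (1, -2, 0)
w2 = Mw1 = (3·1 + 1·(-2) + 5·0; (-2)·1 + (-2)·(-2) + 6·0; 4·1 + 0·(-2) + (-3)·0) = (1, 2, 4)
Ratio at component: 2 / -2 = -1.0000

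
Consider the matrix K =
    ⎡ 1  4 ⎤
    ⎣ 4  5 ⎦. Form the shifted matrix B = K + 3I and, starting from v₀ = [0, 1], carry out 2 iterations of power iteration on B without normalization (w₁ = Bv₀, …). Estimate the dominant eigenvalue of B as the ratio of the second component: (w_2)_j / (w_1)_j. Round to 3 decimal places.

μ ≈ 10.000

B = K + 3I has rows (4, 4); (4, 8)
w1 = Bv₀ = (4·0 + 4·1; 4·0 + 8·1) = (4, 8)
w2 = Bw1 = (4·4 + 4·8; 4·4 + 8·8) = (48, 80)
Ratio: 80/8 = 10.000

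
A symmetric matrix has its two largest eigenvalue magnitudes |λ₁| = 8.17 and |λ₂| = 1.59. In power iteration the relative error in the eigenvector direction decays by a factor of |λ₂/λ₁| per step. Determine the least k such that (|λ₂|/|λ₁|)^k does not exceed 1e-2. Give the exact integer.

3

|λ₂/λ₁| = 1.59/8.17 = 0.19461
Need k ≥ ln(1e-2) / ln(0.19461) = -4.6052 / -1.6367 ≈ 2.814
Smallest integer k satisfying the bound: 3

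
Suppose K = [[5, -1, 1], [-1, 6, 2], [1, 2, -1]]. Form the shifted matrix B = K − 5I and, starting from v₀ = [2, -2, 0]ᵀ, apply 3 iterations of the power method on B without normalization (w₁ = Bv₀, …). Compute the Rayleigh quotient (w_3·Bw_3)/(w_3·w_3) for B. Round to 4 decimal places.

B = K − 5I has rows (0, -1, 1); (-1, 1, 2); (1, 2, -6)
w1 = Bv₀ = (2, -4, -2)
w2 = Bw1 = (2, -10, 6)
w3 = Bw2 = (16, 0, -54)
Bw3 = (-54, -124, 340)
w3·Bw3 = -19224; w3·w3 = 3172; μ ≈ -19224/3172 = -6.0605

-6.0605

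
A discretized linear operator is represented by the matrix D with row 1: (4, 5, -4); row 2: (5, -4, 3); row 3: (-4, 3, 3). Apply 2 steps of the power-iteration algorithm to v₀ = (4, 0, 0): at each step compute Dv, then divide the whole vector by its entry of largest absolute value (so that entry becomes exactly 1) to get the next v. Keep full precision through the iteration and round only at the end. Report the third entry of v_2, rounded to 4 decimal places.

-0.2281

Dv0 = (16.00000, 20.00000, -16.00000); divide by 20.00000 → v1 = (0.80000, 1.00000, -0.80000)
Dv1 = (11.40000, -2.40000, -2.60000); divide by 11.40000 → v2 = (1.00000, -0.21053, -0.22807)
Requested entry of v2: -52/228 = -0.2281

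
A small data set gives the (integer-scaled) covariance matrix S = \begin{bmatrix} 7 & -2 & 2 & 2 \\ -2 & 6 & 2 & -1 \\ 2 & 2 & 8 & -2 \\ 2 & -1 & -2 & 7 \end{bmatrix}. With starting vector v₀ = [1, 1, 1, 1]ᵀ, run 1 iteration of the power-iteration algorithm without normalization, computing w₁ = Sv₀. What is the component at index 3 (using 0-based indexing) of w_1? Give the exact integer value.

w1 = Sv₀ = (9, 5, 10, 6)
The requested component of w1 is 6.

6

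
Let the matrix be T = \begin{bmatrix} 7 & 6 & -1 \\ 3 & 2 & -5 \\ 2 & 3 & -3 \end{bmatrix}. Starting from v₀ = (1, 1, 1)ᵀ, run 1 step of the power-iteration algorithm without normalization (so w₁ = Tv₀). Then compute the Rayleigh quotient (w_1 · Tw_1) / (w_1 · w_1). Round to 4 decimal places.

6.8919

w1 = Tv₀ = (12, 0, 2)
Tw1 = (82, 26, 18)
w1·Tw1 = 12·82 + 0·26 + 2·18 = 1020; w1·w1 = 12·12 + 0·0 + 2·2 = 148
λ ≈ 1020/148 = 6.8919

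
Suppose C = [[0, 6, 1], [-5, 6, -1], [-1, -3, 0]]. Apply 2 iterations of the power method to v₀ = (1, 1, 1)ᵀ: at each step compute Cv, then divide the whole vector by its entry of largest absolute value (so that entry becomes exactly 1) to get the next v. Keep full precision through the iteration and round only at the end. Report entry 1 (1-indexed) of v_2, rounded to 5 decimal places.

0.12903

Cv0 = (7.000000, 0.000000, -4.000000); divide by 7.000000 → v1 = (1.000000, 0.000000, -0.571429)
Cv1 = (-0.571429, -4.428571, -1.000000); divide by -4.428571 → v2 = (0.129032, 1.000000, 0.225806)
Requested entry of v2: -4/-31 = 0.12903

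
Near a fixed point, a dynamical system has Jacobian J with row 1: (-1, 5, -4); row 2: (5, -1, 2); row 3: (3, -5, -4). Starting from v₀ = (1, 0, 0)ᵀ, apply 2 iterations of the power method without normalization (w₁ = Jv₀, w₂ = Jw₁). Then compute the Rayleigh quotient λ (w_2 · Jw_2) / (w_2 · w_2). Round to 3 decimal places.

w1 = Jv₀ = (-1, 5, 3)
w2 = Jw1 = (14, -4, -40)
Jw2 = (126, -6, 222)
w2·Jw2 = 14·126 + (-4)·(-6) + (-40)·222 = -7092; w2·w2 = 14·14 + (-4)·(-4) + (-40)·(-40) = 1812
λ ≈ -7092/1812 = -3.914

-3.914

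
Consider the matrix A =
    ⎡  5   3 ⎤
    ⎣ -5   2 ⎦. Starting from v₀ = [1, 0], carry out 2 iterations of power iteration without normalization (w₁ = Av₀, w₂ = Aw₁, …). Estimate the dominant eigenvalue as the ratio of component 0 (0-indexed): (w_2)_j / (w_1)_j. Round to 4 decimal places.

w1 = Av₀ = (5, -5)
w2 = Aw1 = (10, -35)
Ratio at component: 10 / 5 = 2.0000

λ ≈ 2.0000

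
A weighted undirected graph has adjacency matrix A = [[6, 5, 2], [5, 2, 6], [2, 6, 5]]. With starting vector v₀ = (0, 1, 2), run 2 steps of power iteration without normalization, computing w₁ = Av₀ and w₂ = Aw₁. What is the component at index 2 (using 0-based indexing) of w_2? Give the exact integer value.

182

w1 = Av₀ = (9, 14, 16)
w2 = Aw1 = (156, 169, 182)
The requested component of w2 is 182.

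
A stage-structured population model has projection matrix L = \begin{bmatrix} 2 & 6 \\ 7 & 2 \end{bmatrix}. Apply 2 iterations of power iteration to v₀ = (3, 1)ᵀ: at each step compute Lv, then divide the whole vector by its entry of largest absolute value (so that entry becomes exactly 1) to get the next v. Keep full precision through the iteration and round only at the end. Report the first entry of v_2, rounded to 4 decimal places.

Lv0 = (12.00000, 23.00000); divide by 23.00000 → v1 = (0.52174, 1.00000)
Lv1 = (7.04348, 5.65217); divide by 7.04348 → v2 = (1.00000, 0.80247)
Requested entry of v2: 162/162 = 1.0000

1.0000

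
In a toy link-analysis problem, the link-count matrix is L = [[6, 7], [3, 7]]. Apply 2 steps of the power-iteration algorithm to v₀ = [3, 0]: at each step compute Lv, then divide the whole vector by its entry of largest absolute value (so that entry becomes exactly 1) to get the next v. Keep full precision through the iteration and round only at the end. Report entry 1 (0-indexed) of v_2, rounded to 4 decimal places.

0.6842

Lv0 = (18.00000, 9.00000); divide by 18.00000 → v1 = (1.00000, 0.50000)
Lv1 = (9.50000, 6.50000); divide by 9.50000 → v2 = (1.00000, 0.68421)
Requested entry of v2: 117/171 = 0.6842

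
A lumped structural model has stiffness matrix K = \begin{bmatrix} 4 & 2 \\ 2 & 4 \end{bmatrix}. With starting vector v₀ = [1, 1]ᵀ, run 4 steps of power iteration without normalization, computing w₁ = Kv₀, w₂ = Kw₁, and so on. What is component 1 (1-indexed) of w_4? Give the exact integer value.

1296

w1 = Kv₀ = (6, 6)
w2 = Kw1 = (36, 36)
w3 = Kw2 = (216, 216)
w4 = Kw3 = (1296, 1296)
The requested component of w4 is 1296.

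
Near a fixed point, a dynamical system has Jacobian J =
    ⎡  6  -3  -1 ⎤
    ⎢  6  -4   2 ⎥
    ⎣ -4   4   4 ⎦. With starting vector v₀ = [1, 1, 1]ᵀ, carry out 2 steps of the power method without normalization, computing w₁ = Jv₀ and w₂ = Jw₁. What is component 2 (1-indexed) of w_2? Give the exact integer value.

w1 = Jv₀ = (6·1 + (-3)·1 + (-1)·1; 6·1 + (-4)·1 + 2·1; (-4)·1 + 4·1 + 4·1) = (2, 4, 4)
w2 = Jw1 = (6·2 + (-3)·4 + (-1)·4; 6·2 + (-4)·4 + 2·4; (-4)·2 + 4·4 + 4·4) = (-4, 4, 24)
The requested component of w2 is 4.

4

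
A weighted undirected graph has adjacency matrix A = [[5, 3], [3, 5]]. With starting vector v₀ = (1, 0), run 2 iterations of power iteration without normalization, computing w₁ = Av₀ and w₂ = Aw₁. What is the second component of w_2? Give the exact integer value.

w1 = Av₀ = (5·1 + 3·0; 3·1 + 5·0) = (5, 3)
w2 = Aw1 = (5·5 + 3·3; 3·5 + 5·3) = (34, 30)
The requested component of w2 is 30.

30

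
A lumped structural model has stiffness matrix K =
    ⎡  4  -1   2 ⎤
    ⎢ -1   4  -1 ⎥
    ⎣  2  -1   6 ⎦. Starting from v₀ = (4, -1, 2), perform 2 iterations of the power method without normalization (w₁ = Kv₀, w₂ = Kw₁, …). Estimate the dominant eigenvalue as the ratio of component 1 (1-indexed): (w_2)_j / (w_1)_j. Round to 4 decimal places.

λ ≈ 6.4762

w1 = Kv₀ = (4·4 + (-1)·(-1) + 2·2; (-1)·4 + 4·(-1) + (-1)·2; 2·4 + (-1)·(-1) + 6·2) = (21, -10, 21)
w2 = Kw1 = (4·21 + (-1)·(-10) + 2·21; (-1)·21 + 4·(-10) + (-1)·21; 2·21 + (-1)·(-10) + 6·21) = (136, -82, 178)
Ratio at component: 136 / 21 = 6.4762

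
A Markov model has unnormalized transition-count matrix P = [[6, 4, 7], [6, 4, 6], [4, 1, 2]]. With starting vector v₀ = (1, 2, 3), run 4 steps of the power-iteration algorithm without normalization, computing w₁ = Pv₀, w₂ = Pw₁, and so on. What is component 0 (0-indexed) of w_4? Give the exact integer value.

72086

w1 = Pv₀ = (6·1 + 4·2 + 7·3; 6·1 + 4·2 + 6·3; 4·1 + 1·2 + 2·3) = (35, 32, 12)
w2 = Pw1 = (6·35 + 4·32 + 7·12; 6·35 + 4·32 + 6·12; 4·35 + 1·32 + 2·12) = (422, 410, 196)
w3 = Pw2 = (5544, 5348, 2490)
w4 = Pw3 = (72086, 69596, 32504)
The requested component of w4 is 72086.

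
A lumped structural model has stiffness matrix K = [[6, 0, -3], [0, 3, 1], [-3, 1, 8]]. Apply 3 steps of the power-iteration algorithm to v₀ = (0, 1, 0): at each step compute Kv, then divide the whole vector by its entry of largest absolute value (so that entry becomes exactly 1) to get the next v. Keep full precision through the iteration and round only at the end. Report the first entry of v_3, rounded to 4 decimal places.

-0.4766

Kv0 = (0.00000, 3.00000, 1.00000); divide by 3.00000 → v1 = (0.00000, 1.00000, 0.33333)
Kv1 = (-1.00000, 3.33333, 3.66667); divide by 3.66667 → v2 = (-0.27273, 0.90909, 1.00000)
Kv2 = (-4.63636, 3.72727, 9.72727); divide by 9.72727 → v3 = (-0.47664, 0.38318, 1.00000)
Requested entry of v3: -51/107 = -0.4766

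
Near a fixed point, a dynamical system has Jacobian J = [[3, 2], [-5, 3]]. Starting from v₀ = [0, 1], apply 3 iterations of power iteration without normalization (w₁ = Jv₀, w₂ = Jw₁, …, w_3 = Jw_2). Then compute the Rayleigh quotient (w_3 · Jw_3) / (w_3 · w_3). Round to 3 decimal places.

w1 = Jv₀ = (3·0 + 2·1; (-5)·0 + 3·1) = (2, 3)
w2 = Jw1 = (3·2 + 2·3; (-5)·2 + 3·3) = (12, -1)
w3 = Jw2 = (34, -63)
Jw3 = (-24, -359)
w3·Jw3 = 34·(-24) + (-63)·(-359) = 21801; w3·w3 = 34·34 + (-63)·(-63) = 5125
λ ≈ 21801/5125 = 4.254

λ ≈ 4.254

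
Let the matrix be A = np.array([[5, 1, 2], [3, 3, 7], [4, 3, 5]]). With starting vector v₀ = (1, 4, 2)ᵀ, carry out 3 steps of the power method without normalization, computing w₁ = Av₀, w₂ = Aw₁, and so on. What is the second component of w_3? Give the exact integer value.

w1 = Av₀ = (13, 29, 26)
w2 = Aw1 = (146, 308, 269)
w3 = Aw2 = (1576, 3245, 2853)
The requested component of w3 is 3245.

3245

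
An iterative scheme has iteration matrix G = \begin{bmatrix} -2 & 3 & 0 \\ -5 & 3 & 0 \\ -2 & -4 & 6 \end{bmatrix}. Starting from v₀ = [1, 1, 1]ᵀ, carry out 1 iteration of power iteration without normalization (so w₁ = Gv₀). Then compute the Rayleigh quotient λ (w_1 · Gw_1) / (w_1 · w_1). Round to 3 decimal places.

2.800

w1 = Gv₀ = (1, -2, 0)
Gw1 = (-8, -11, 6)
w1·Gw1 = 1·(-8) + (-2)·(-11) + 0·6 = 14; w1·w1 = 1·1 + (-2)·(-2) + 0·0 = 5
λ ≈ 14/5 = 2.800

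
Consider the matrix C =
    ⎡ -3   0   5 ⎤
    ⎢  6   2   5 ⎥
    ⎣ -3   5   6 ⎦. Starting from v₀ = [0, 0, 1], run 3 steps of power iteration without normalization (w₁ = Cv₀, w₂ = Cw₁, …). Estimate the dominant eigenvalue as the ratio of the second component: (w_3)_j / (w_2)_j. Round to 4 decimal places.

w1 = Cv₀ = (5, 5, 6)
w2 = Cw1 = (15, 70, 46)
w3 = Cw2 = (185, 460, 581)
Ratio at component: 460 / 70 = 6.5714

6.5714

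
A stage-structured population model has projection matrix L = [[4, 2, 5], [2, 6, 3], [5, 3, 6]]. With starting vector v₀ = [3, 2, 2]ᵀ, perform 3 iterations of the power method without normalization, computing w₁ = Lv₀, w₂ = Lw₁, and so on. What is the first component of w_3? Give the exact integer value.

3858

w1 = Lv₀ = (4·3 + 2·2 + 5·2; 2·3 + 6·2 + 3·2; 5·3 + 3·2 + 6·2) = (26, 24, 33)
w2 = Lw1 = (4·26 + 2·24 + 5·33; 2·26 + 6·24 + 3·33; 5·26 + 3·24 + 6·33) = (317, 295, 400)
w3 = Lw2 = (3858, 3604, 4870)
The requested component of w3 is 3858.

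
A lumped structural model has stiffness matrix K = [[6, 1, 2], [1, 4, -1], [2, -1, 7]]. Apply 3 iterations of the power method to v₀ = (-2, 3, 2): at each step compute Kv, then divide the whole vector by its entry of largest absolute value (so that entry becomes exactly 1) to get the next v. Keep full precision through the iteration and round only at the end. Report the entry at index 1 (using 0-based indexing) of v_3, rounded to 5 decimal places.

0.22652

Kv0 = (-5.000000, 8.000000, 7.000000); divide by 8.000000 → v1 = (-0.625000, 1.000000, 0.875000)
Kv1 = (-1.000000, 2.500000, 3.875000); divide by 3.875000 → v2 = (-0.258065, 0.645161, 1.000000)
Kv2 = (1.096774, 1.322581, 5.838710); divide by 5.838710 → v3 = (0.187845, 0.226519, 1.000000)
Requested entry of v3: 41/181 = 0.22652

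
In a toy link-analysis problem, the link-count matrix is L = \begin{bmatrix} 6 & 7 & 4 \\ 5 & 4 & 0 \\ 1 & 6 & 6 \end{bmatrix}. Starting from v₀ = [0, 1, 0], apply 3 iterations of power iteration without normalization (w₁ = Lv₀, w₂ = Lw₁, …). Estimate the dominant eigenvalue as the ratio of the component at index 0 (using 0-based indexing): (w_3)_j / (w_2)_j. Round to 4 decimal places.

w1 = Lv₀ = (7, 4, 6)
w2 = Lw1 = (94, 51, 67)
w3 = Lw2 = (1189, 674, 802)
Ratio at component: 1189 / 94 = 12.6489

λ ≈ 12.6489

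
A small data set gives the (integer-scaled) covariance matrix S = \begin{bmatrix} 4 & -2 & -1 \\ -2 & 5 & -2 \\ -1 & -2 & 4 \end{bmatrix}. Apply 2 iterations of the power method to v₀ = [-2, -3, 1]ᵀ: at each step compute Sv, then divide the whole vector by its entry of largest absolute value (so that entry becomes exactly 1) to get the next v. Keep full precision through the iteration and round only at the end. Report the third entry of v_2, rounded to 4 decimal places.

-0.9277

Sv0 = (-3.00000, -13.00000, 12.00000); divide by -13.00000 → v1 = (0.23077, 1.00000, -0.92308)
Sv1 = (-0.15385, 6.38462, -5.92308); divide by 6.38462 → v2 = (-0.02410, 1.00000, -0.92771)
Requested entry of v2: 77/-83 = -0.9277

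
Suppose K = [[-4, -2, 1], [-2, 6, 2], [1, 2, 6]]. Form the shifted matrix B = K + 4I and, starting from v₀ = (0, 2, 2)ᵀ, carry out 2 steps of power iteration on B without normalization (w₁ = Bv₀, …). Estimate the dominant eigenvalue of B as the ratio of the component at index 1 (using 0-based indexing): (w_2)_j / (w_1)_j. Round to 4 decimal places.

12.1667

B = K + 4I has rows (0, -2, 1); (-2, 10, 2); (1, 2, 10)
w1 = Bv₀ = (0·0 + (-2)·2 + 1·2; (-2)·0 + 10·2 + 2·2; 1·0 + 2·2 + 10·2) = (-2, 24, 24)
w2 = Bw1 = (0·(-2) + (-2)·24 + 1·24; (-2)·(-2) + 10·24 + 2·24; 1·(-2) + 2·24 + 10·24) = (-24, 292, 286)
Ratio: 292/24 = 12.1667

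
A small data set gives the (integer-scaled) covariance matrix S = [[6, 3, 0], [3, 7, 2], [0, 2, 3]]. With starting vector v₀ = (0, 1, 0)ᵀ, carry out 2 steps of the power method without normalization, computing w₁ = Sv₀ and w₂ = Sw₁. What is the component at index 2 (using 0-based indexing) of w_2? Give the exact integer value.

20

w1 = Sv₀ = (3, 7, 2)
w2 = Sw1 = (39, 62, 20)
The requested component of w2 is 20.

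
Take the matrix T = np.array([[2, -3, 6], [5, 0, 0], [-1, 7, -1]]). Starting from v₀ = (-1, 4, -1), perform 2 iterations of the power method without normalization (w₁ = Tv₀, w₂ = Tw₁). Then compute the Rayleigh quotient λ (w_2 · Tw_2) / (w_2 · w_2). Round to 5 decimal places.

w1 = Tv₀ = (-20, -5, 30)
w2 = Tw1 = (155, -100, -45)
Tw2 = (340, 775, -810)
w2·Tw2 = 155·340 + (-100)·775 + (-45)·(-810) = 11650; w2·w2 = 155·155 + (-100)·(-100) + (-45)·(-45) = 36050
λ ≈ 11650/36050 = 0.32316

0.32316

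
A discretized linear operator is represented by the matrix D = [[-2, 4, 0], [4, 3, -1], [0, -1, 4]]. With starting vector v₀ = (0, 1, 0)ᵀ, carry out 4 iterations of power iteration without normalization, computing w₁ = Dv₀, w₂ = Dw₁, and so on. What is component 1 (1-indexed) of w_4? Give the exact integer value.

212

w1 = Dv₀ = ((-2)·0 + 4·1 + 0·0; 4·0 + 3·1 + (-1)·0; 0·0 + (-1)·1 + 4·0) = (4, 3, -1)
w2 = Dw1 = ((-2)·4 + 4·3 + 0·(-1); 4·4 + 3·3 + (-1)·(-1); 0·4 + (-1)·3 + 4·(-1)) = (4, 26, -7)
w3 = Dw2 = (96, 101, -54)
w4 = Dw3 = (212, 741, -317)
The requested component of w4 is 212.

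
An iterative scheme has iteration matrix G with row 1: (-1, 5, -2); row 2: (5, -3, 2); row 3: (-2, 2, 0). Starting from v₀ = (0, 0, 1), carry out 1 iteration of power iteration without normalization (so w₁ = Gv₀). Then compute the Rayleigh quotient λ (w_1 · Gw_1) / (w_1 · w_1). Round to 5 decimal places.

-7.00000

w1 = Gv₀ = ((-1)·0 + 5·0 + (-2)·1; 5·0 + (-3)·0 + 2·1; (-2)·0 + 2·0 + 0·1) = (-2, 2, 0)
Gw1 = (12, -16, 8)
w1·Gw1 = (-2)·12 + 2·(-16) + 0·8 = -56; w1·w1 = (-2)·(-2) + 2·2 + 0·0 = 8
λ ≈ -56/8 = -7.00000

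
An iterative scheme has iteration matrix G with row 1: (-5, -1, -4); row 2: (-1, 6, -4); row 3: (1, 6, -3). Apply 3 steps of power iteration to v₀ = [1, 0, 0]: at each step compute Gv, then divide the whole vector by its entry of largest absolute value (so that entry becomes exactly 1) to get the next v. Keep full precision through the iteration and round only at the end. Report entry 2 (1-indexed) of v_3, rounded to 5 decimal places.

-0.08163

Gv0 = (-5.000000, -1.000000, 1.000000); divide by -5.000000 → v1 = (1.000000, 0.200000, -0.200000)
Gv1 = (-4.400000, 1.000000, 2.800000); divide by -4.400000 → v2 = (1.000000, -0.227273, -0.636364)
Gv2 = (-2.227273, 0.181818, 1.545455); divide by -2.227273 → v3 = (1.000000, -0.081633, -0.693878)
Requested entry of v3: 4/-49 = -0.08163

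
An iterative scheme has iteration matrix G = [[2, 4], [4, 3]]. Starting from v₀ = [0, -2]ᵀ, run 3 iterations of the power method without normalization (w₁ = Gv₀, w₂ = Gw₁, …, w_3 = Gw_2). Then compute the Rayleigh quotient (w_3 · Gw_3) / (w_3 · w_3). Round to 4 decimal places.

6.5301

w1 = Gv₀ = (-8, -6)
w2 = Gw1 = (-40, -50)
w3 = Gw2 = (-280, -310)
Gw3 = (-1800, -2050)
w3·Gw3 = (-280)·(-1800) + (-310)·(-2050) = 1139500; w3·w3 = (-280)·(-280) + (-310)·(-310) = 174500
λ ≈ 1139500/174500 = 6.5301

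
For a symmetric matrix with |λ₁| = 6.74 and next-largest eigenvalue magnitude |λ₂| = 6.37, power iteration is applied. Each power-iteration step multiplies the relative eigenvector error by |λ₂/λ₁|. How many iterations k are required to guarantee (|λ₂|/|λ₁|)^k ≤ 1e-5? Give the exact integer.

|λ₂/λ₁| = 6.37/6.74 = 0.94510
Need k ≥ ln(1e-5) / ln(0.94510) = -11.5129 / -0.0565 ≈ 203.911
Smallest integer k satisfying the bound: 204

204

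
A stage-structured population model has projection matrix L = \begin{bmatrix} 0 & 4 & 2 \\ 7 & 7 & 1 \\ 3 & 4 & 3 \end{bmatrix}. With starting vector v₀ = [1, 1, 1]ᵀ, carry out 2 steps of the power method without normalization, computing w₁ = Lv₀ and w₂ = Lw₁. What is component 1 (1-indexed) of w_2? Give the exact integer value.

w1 = Lv₀ = (0·1 + 4·1 + 2·1; 7·1 + 7·1 + 1·1; 3·1 + 4·1 + 3·1) = (6, 15, 10)
w2 = Lw1 = (0·6 + 4·15 + 2·10; 7·6 + 7·15 + 1·10; 3·6 + 4·15 + 3·10) = (80, 157, 108)
The requested component of w2 is 80.

80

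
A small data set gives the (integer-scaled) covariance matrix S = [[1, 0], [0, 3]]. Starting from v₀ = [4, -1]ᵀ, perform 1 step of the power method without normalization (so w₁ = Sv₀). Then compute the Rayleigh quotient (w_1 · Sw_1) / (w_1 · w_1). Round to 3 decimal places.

λ ≈ 1.720

w1 = Sv₀ = (1·4 + 0·(-1); 0·4 + 3·(-1)) = (4, -3)
Sw1 = (4, -9)
w1·Sw1 = 4·4 + (-3)·(-9) = 43; w1·w1 = 4·4 + (-3)·(-3) = 25
λ ≈ 43/25 = 1.720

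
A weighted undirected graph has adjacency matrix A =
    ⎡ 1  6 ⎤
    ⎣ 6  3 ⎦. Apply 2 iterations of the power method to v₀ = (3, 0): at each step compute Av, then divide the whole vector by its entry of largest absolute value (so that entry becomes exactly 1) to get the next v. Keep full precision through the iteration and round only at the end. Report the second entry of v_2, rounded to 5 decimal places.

0.64865

Av0 = (3.000000, 18.000000); divide by 18.000000 → v1 = (0.166667, 1.000000)
Av1 = (6.166667, 4.000000); divide by 6.166667 → v2 = (1.000000, 0.648649)
Requested entry of v2: 72/111 = 0.64865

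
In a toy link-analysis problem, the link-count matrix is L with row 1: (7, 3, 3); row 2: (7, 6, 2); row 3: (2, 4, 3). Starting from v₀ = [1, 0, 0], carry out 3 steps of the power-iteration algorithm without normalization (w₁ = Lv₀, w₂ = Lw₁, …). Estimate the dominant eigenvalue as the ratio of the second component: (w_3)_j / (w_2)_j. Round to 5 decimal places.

λ ≈ 12.61053

w1 = Lv₀ = (7·1 + 3·0 + 3·0; 7·1 + 6·0 + 2·0; 2·1 + 4·0 + 3·0) = (7, 7, 2)
w2 = Lw1 = (7·7 + 3·7 + 3·2; 7·7 + 6·7 + 2·2; 2·7 + 4·7 + 3·2) = (76, 95, 48)
w3 = Lw2 = (961, 1198, 676)
Ratio at component: 1198 / 95 = 12.61053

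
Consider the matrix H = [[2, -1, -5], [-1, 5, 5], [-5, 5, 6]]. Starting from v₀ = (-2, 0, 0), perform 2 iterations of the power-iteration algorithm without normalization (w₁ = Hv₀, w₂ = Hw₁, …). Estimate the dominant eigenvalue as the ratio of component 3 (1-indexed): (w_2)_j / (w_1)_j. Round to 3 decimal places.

w1 = Hv₀ = (-4, 2, 10)
w2 = Hw1 = (-60, 64, 90)
Ratio at component: 90 / 10 = 9.000

λ ≈ 9.000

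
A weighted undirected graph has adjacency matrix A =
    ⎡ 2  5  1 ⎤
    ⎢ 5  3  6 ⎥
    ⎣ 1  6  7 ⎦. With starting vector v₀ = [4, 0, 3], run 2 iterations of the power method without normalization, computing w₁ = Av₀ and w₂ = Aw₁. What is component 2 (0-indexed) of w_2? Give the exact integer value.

414

w1 = Av₀ = (11, 38, 25)
w2 = Aw1 = (237, 319, 414)
The requested component of w2 is 414.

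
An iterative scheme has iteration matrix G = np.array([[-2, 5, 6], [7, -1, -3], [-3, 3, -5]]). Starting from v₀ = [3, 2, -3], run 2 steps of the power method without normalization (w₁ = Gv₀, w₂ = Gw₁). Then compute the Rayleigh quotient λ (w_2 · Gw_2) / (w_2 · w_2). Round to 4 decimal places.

w1 = Gv₀ = ((-2)·3 + 5·2 + 6·(-3); 7·3 + (-1)·2 + (-3)·(-3); (-3)·3 + 3·2 + (-5)·(-3)) = (-14, 28, 12)
w2 = Gw1 = ((-2)·(-14) + 5·28 + 6·12; 7·(-14) + (-1)·28 + (-3)·12; (-3)·(-14) + 3·28 + (-5)·12) = (240, -162, 66)
Gw2 = (-894, 1644, -1536)
w2·Gw2 = 240·(-894) + (-162)·1644 + 66·(-1536) = -582264; w2·w2 = 240·240 + (-162)·(-162) + 66·66 = 88200
λ ≈ -582264/88200 = -6.6016

λ ≈ -6.6016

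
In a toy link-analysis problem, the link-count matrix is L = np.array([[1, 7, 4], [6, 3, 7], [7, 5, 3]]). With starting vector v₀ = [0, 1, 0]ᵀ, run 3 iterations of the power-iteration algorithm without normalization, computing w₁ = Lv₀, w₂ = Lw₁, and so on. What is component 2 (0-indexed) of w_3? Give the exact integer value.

w1 = Lv₀ = (7, 3, 5)
w2 = Lw1 = (48, 86, 79)
w3 = Lw2 = (966, 1099, 1003)
The requested component of w3 is 1003.

1003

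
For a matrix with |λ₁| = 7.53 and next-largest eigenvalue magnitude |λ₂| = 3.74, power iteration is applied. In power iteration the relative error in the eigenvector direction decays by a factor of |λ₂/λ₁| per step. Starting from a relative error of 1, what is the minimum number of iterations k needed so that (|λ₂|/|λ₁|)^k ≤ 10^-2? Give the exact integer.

7

|λ₂/λ₁| = 3.74/7.53 = 0.49668
Need k ≥ ln(10^-2) / ln(0.49668) = -4.6052 / -0.6998 ≈ 6.581
Smallest integer k satisfying the bound: 7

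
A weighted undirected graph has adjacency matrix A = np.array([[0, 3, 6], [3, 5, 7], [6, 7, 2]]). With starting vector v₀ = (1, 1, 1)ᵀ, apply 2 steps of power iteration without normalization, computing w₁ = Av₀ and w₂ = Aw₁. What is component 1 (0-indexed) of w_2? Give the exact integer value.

207

w1 = Av₀ = (0·1 + 3·1 + 6·1; 3·1 + 5·1 + 7·1; 6·1 + 7·1 + 2·1) = (9, 15, 15)
w2 = Aw1 = (0·9 + 3·15 + 6·15; 3·9 + 5·15 + 7·15; 6·9 + 7·15 + 2·15) = (135, 207, 189)
The requested component of w2 is 207.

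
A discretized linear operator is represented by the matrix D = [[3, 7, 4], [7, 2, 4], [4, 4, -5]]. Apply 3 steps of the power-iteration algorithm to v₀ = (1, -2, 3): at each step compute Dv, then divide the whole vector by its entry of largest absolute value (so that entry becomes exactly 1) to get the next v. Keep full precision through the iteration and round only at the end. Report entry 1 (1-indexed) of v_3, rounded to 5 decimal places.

Dv0 = (1.000000, 15.000000, -19.000000); divide by -19.000000 → v1 = (-0.052632, -0.789474, 1.000000)
Dv1 = (-1.684211, 2.052632, -8.368421); divide by -8.368421 → v2 = (0.201258, -0.245283, 1.000000)
Dv2 = (2.886792, 4.918239, -5.176101); divide by -5.176101 → v3 = (-0.557716, -0.950182, 1.000000)
Requested entry of v3: 459/-823 = -0.55772

-0.55772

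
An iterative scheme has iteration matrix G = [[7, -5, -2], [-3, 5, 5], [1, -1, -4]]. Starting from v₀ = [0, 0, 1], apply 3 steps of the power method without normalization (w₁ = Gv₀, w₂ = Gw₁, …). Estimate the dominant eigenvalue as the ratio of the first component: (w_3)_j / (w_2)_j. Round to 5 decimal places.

9.35484

w1 = Gv₀ = (-2, 5, -4)
w2 = Gw1 = (-31, 11, 9)
w3 = Gw2 = (-290, 193, -78)
Ratio at component: -290 / -31 = 9.35484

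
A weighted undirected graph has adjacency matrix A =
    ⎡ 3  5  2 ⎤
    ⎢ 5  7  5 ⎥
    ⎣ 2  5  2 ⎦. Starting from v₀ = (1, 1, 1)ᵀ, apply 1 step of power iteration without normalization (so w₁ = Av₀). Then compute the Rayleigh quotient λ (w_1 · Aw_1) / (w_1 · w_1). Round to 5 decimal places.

λ ≈ 12.92553

w1 = Av₀ = (3·1 + 5·1 + 2·1; 5·1 + 7·1 + 5·1; 2·1 + 5·1 + 2·1) = (10, 17, 9)
Aw1 = (133, 214, 123)
w1·Aw1 = 10·133 + 17·214 + 9·123 = 6075; w1·w1 = 10·10 + 17·17 + 9·9 = 470
λ ≈ 6075/470 = 12.92553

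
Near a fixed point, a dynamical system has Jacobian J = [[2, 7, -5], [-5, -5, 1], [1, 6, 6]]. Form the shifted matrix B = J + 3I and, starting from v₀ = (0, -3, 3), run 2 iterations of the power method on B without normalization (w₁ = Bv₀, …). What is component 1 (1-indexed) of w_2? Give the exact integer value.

-162

B = J + 3I has rows (5, 7, -5); (-5, -2, 1); (1, 6, 9)
w1 = Bv₀ = (-36, 9, 9)
w2 = Bw1 = (-162, 171, 99)
Requested component of w2: -162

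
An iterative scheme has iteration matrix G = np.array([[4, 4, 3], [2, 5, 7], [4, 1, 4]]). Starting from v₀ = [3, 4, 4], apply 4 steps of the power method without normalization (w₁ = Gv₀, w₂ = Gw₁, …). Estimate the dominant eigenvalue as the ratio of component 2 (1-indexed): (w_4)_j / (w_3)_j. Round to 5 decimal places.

10.99710

w1 = Gv₀ = (40, 54, 32)
w2 = Gw1 = (472, 574, 342)
w3 = Gw2 = (5210, 6208, 3830)
w4 = Gw3 = (57162, 68270, 42368)
Ratio at component: 68270 / 6208 = 10.99710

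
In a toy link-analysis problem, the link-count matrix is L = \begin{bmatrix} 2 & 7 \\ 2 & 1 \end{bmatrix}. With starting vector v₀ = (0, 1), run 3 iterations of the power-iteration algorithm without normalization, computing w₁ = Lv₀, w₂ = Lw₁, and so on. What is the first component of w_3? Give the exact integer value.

147

w1 = Lv₀ = (7, 1)
w2 = Lw1 = (21, 15)
w3 = Lw2 = (147, 57)
The requested component of w3 is 147.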